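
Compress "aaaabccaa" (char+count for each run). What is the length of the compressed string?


Input: aaaabccaa
Runs:
  'a' x 4 => "a4"
  'b' x 1 => "b1"
  'c' x 2 => "c2"
  'a' x 2 => "a2"
Compressed: "a4b1c2a2"
Compressed length: 8

8


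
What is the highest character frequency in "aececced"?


Input: aececced
Character counts:
  'a': 1
  'c': 3
  'd': 1
  'e': 3
Maximum frequency: 3

3


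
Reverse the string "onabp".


Input: onabp
Reading characters right to left:
  Position 4: 'p'
  Position 3: 'b'
  Position 2: 'a'
  Position 1: 'n'
  Position 0: 'o'
Reversed: pbano

pbano


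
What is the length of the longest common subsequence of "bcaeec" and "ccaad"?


LCS of "bcaeec" and "ccaad"
DP table:
           c    c    a    a    d
      0    0    0    0    0    0
  b   0    0    0    0    0    0
  c   0    1    1    1    1    1
  a   0    1    1    2    2    2
  e   0    1    1    2    2    2
  e   0    1    1    2    2    2
  c   0    1    2    2    2    2
LCS length = dp[6][5] = 2

2


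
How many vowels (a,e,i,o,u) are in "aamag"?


Input: aamag
Checking each character:
  'a' at position 0: vowel (running total: 1)
  'a' at position 1: vowel (running total: 2)
  'm' at position 2: consonant
  'a' at position 3: vowel (running total: 3)
  'g' at position 4: consonant
Total vowels: 3

3


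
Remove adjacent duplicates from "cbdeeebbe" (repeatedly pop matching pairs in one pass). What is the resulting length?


Input: cbdeeebbe
Stack-based adjacent duplicate removal:
  Read 'c': push. Stack: c
  Read 'b': push. Stack: cb
  Read 'd': push. Stack: cbd
  Read 'e': push. Stack: cbde
  Read 'e': matches stack top 'e' => pop. Stack: cbd
  Read 'e': push. Stack: cbde
  Read 'b': push. Stack: cbdeb
  Read 'b': matches stack top 'b' => pop. Stack: cbde
  Read 'e': matches stack top 'e' => pop. Stack: cbd
Final stack: "cbd" (length 3)

3


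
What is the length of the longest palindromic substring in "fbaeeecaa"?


Input: "fbaeeecaa"
Checking substrings for palindromes:
  [3:6] "eee" (len 3) => palindrome
  [3:5] "ee" (len 2) => palindrome
  [4:6] "ee" (len 2) => palindrome
  [7:9] "aa" (len 2) => palindrome
Longest palindromic substring: "eee" with length 3

3


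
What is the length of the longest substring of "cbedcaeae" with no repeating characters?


Input: "cbedcaeae"
Sliding window (track last position of each char):
  Position 0 ('c'): window [0,0] length 1 -- new best
  Position 1 ('b'): window [0,1] length 2 -- new best
  Position 2 ('e'): window [0,2] length 3 -- new best
  Position 3 ('d'): window [0,3] length 4 -- new best
  Position 4 ('c'): repeat (last at 0), move window start to 1
  Position 4 ('c'): window [1,4] length 4
  Position 5 ('a'): window [1,5] length 5 -- new best
  Position 6 ('e'): repeat (last at 2), move window start to 3
  Position 6 ('e'): window [3,6] length 4
  Position 7 ('a'): repeat (last at 5), move window start to 6
  Position 7 ('a'): window [6,7] length 2
  Position 8 ('e'): repeat (last at 6), move window start to 7
  Position 8 ('e'): window [7,8] length 2
Longest substring with no repeats: "bedca" with length 5

5


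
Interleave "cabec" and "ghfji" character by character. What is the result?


Interleaving "cabec" and "ghfji":
  Position 0: 'c' from first, 'g' from second => "cg"
  Position 1: 'a' from first, 'h' from second => "ah"
  Position 2: 'b' from first, 'f' from second => "bf"
  Position 3: 'e' from first, 'j' from second => "ej"
  Position 4: 'c' from first, 'i' from second => "ci"
Result: cgahbfejci

cgahbfejci


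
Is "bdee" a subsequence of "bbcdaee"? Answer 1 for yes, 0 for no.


Check if "bdee" is a subsequence of "bbcdaee"
Greedy scan:
  Position 0 ('b'): matches sub[0] = 'b'
  Position 1 ('b'): no match needed
  Position 2 ('c'): no match needed
  Position 3 ('d'): matches sub[1] = 'd'
  Position 4 ('a'): no match needed
  Position 5 ('e'): matches sub[2] = 'e'
  Position 6 ('e'): matches sub[3] = 'e'
All 4 characters matched => is a subsequence

1


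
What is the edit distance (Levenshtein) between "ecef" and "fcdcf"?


Computing edit distance: "ecef" -> "fcdcf"
DP table:
           f    c    d    c    f
      0    1    2    3    4    5
  e   1    1    2    3    4    5
  c   2    2    1    2    3    4
  e   3    3    2    2    3    4
  f   4    3    3    3    3    3
Edit distance = dp[4][5] = 3

3


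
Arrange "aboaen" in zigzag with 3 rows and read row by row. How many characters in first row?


Zigzag "aboaen" into 3 rows:
Placing characters:
  'a' => row 0
  'b' => row 1
  'o' => row 2
  'a' => row 1
  'e' => row 0
  'n' => row 1
Rows:
  Row 0: "ae"
  Row 1: "ban"
  Row 2: "o"
First row length: 2

2


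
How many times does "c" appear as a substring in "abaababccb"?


Searching for "c" in "abaababccb"
Scanning each position:
  Position 0: "a" => no
  Position 1: "b" => no
  Position 2: "a" => no
  Position 3: "a" => no
  Position 4: "b" => no
  Position 5: "a" => no
  Position 6: "b" => no
  Position 7: "c" => MATCH
  Position 8: "c" => MATCH
  Position 9: "b" => no
Total occurrences: 2

2


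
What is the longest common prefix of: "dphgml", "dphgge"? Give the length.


Words: dphgml, dphgge
  Position 0: all 'd' => match
  Position 1: all 'p' => match
  Position 2: all 'h' => match
  Position 3: all 'g' => match
  Position 4: ('m', 'g') => mismatch, stop
LCP = "dphg" (length 4)

4


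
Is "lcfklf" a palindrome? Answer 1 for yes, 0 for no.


Input: lcfklf
Reversed: flkfcl
  Compare pos 0 ('l') with pos 5 ('f'): MISMATCH
  Compare pos 1 ('c') with pos 4 ('l'): MISMATCH
  Compare pos 2 ('f') with pos 3 ('k'): MISMATCH
Result: not a palindrome

0


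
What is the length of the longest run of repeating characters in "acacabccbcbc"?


Input: "acacabccbcbc"
Scanning for longest run:
  Position 1 ('c'): new char, reset run to 1
  Position 2 ('a'): new char, reset run to 1
  Position 3 ('c'): new char, reset run to 1
  Position 4 ('a'): new char, reset run to 1
  Position 5 ('b'): new char, reset run to 1
  Position 6 ('c'): new char, reset run to 1
  Position 7 ('c'): continues run of 'c', length=2
  Position 8 ('b'): new char, reset run to 1
  Position 9 ('c'): new char, reset run to 1
  Position 10 ('b'): new char, reset run to 1
  Position 11 ('c'): new char, reset run to 1
Longest run: 'c' with length 2

2


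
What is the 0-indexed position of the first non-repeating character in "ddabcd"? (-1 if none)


Input: ddabcd
Character frequencies:
  'a': 1
  'b': 1
  'c': 1
  'd': 3
Scanning left to right for freq == 1:
  Position 0 ('d'): freq=3, skip
  Position 1 ('d'): freq=3, skip
  Position 2 ('a'): unique! => answer = 2

2


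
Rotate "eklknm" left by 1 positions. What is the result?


Input: "eklknm", rotate left by 1
First 1 characters: "e"
Remaining characters: "klknm"
Concatenate remaining + first: "klknm" + "e" = "klknme"

klknme


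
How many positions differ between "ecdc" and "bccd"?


Comparing "ecdc" and "bccd" position by position:
  Position 0: 'e' vs 'b' => DIFFER
  Position 1: 'c' vs 'c' => same
  Position 2: 'd' vs 'c' => DIFFER
  Position 3: 'c' vs 'd' => DIFFER
Positions that differ: 3

3


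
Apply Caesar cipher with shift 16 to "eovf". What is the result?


Caesar cipher: shift "eovf" by 16
  'e' (pos 4) + 16 = pos 20 = 'u'
  'o' (pos 14) + 16 = pos 4 = 'e'
  'v' (pos 21) + 16 = pos 11 = 'l'
  'f' (pos 5) + 16 = pos 21 = 'v'
Result: uelv

uelv


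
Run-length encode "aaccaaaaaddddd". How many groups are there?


Input: aaccaaaaaddddd
Scanning for consecutive runs:
  Group 1: 'a' x 2 (positions 0-1)
  Group 2: 'c' x 2 (positions 2-3)
  Group 3: 'a' x 5 (positions 4-8)
  Group 4: 'd' x 5 (positions 9-13)
Total groups: 4

4


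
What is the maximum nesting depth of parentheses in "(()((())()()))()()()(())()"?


Input: "(()((())()()))()()()(())()"
Tracking depth:
  Position 0 '(': depth becomes 1
  Position 1 '(': depth becomes 2
  Position 2 ')': depth becomes 1
  Position 3 '(': depth becomes 2
  Position 4 '(': depth becomes 3
  Position 5 '(': depth becomes 4
  Position 6 ')': depth becomes 3
  Position 7 ')': depth becomes 2
  Position 8 '(': depth becomes 3
  Position 9 ')': depth becomes 2
  Position 10 '(': depth becomes 3
  Position 11 ')': depth becomes 2
  Position 12 ')': depth becomes 1
  Position 13 ')': depth becomes 0
  Position 14 '(': depth becomes 1
  Position 15 ')': depth becomes 0
  Position 16 '(': depth becomes 1
  Position 17 ')': depth becomes 0
  Position 18 '(': depth becomes 1
  Position 19 ')': depth becomes 0
  Position 20 '(': depth becomes 1
  Position 21 '(': depth becomes 2
  Position 22 ')': depth becomes 1
  Position 23 ')': depth becomes 0
  Position 24 '(': depth becomes 1
  Position 25 ')': depth becomes 0
Maximum depth reached: 4

4


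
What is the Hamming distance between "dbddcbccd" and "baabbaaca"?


Comparing "dbddcbccd" and "baabbaaca" position by position:
  Position 0: 'd' vs 'b' => differ
  Position 1: 'b' vs 'a' => differ
  Position 2: 'd' vs 'a' => differ
  Position 3: 'd' vs 'b' => differ
  Position 4: 'c' vs 'b' => differ
  Position 5: 'b' vs 'a' => differ
  Position 6: 'c' vs 'a' => differ
  Position 7: 'c' vs 'c' => same
  Position 8: 'd' vs 'a' => differ
Total differences (Hamming distance): 8

8


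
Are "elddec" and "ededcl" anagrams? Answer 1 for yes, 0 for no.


Strings: "elddec", "ededcl"
Sorted first:  cddeel
Sorted second: cddeel
Sorted forms match => anagrams

1


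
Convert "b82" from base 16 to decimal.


Input: "b82" in base 16
Positional expansion:
  Digit 'b' (value 11) x 16^2 = 2816
  Digit '8' (value 8) x 16^1 = 128
  Digit '2' (value 2) x 16^0 = 2
Sum = 2946

2946


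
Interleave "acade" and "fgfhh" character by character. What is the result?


Interleaving "acade" and "fgfhh":
  Position 0: 'a' from first, 'f' from second => "af"
  Position 1: 'c' from first, 'g' from second => "cg"
  Position 2: 'a' from first, 'f' from second => "af"
  Position 3: 'd' from first, 'h' from second => "dh"
  Position 4: 'e' from first, 'h' from second => "eh"
Result: afcgafdheh

afcgafdheh


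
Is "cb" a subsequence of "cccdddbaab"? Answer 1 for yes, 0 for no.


Check if "cb" is a subsequence of "cccdddbaab"
Greedy scan:
  Position 0 ('c'): matches sub[0] = 'c'
  Position 1 ('c'): no match needed
  Position 2 ('c'): no match needed
  Position 3 ('d'): no match needed
  Position 4 ('d'): no match needed
  Position 5 ('d'): no match needed
  Position 6 ('b'): matches sub[1] = 'b'
  Position 7 ('a'): no match needed
  Position 8 ('a'): no match needed
  Position 9 ('b'): no match needed
All 2 characters matched => is a subsequence

1


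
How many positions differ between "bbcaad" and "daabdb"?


Comparing "bbcaad" and "daabdb" position by position:
  Position 0: 'b' vs 'd' => DIFFER
  Position 1: 'b' vs 'a' => DIFFER
  Position 2: 'c' vs 'a' => DIFFER
  Position 3: 'a' vs 'b' => DIFFER
  Position 4: 'a' vs 'd' => DIFFER
  Position 5: 'd' vs 'b' => DIFFER
Positions that differ: 6

6


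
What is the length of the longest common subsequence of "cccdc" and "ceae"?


LCS of "cccdc" and "ceae"
DP table:
           c    e    a    e
      0    0    0    0    0
  c   0    1    1    1    1
  c   0    1    1    1    1
  c   0    1    1    1    1
  d   0    1    1    1    1
  c   0    1    1    1    1
LCS length = dp[5][4] = 1

1


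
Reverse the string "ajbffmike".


Input: ajbffmike
Reading characters right to left:
  Position 8: 'e'
  Position 7: 'k'
  Position 6: 'i'
  Position 5: 'm'
  Position 4: 'f'
  Position 3: 'f'
  Position 2: 'b'
  Position 1: 'j'
  Position 0: 'a'
Reversed: ekimffbja

ekimffbja


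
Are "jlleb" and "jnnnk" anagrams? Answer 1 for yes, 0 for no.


Strings: "jlleb", "jnnnk"
Sorted first:  bejll
Sorted second: jknnn
Differ at position 0: 'b' vs 'j' => not anagrams

0


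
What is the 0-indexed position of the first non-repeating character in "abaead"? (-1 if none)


Input: abaead
Character frequencies:
  'a': 3
  'b': 1
  'd': 1
  'e': 1
Scanning left to right for freq == 1:
  Position 0 ('a'): freq=3, skip
  Position 1 ('b'): unique! => answer = 1

1


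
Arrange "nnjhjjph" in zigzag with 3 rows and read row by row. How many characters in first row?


Zigzag "nnjhjjph" into 3 rows:
Placing characters:
  'n' => row 0
  'n' => row 1
  'j' => row 2
  'h' => row 1
  'j' => row 0
  'j' => row 1
  'p' => row 2
  'h' => row 1
Rows:
  Row 0: "nj"
  Row 1: "nhjh"
  Row 2: "jp"
First row length: 2

2


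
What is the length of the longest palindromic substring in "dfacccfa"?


Input: "dfacccfa"
Checking substrings for palindromes:
  [3:6] "ccc" (len 3) => palindrome
  [3:5] "cc" (len 2) => palindrome
  [4:6] "cc" (len 2) => palindrome
Longest palindromic substring: "ccc" with length 3

3


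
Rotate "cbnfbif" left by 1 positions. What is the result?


Input: "cbnfbif", rotate left by 1
First 1 characters: "c"
Remaining characters: "bnfbif"
Concatenate remaining + first: "bnfbif" + "c" = "bnfbifc"

bnfbifc


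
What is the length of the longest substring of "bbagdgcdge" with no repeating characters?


Input: "bbagdgcdge"
Sliding window (track last position of each char):
  Position 0 ('b'): window [0,0] length 1 -- new best
  Position 1 ('b'): repeat (last at 0), move window start to 1
  Position 1 ('b'): window [1,1] length 1
  Position 2 ('a'): window [1,2] length 2 -- new best
  Position 3 ('g'): window [1,3] length 3 -- new best
  Position 4 ('d'): window [1,4] length 4 -- new best
  Position 5 ('g'): repeat (last at 3), move window start to 4
  Position 5 ('g'): window [4,5] length 2
  Position 6 ('c'): window [4,6] length 3
  Position 7 ('d'): repeat (last at 4), move window start to 5
  Position 7 ('d'): window [5,7] length 3
  Position 8 ('g'): repeat (last at 5), move window start to 6
  Position 8 ('g'): window [6,8] length 3
  Position 9 ('e'): window [6,9] length 4
Longest substring with no repeats: "bagd" with length 4

4


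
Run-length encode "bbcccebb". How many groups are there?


Input: bbcccebb
Scanning for consecutive runs:
  Group 1: 'b' x 2 (positions 0-1)
  Group 2: 'c' x 3 (positions 2-4)
  Group 3: 'e' x 1 (positions 5-5)
  Group 4: 'b' x 2 (positions 6-7)
Total groups: 4

4


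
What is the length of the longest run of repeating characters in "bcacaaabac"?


Input: "bcacaaabac"
Scanning for longest run:
  Position 1 ('c'): new char, reset run to 1
  Position 2 ('a'): new char, reset run to 1
  Position 3 ('c'): new char, reset run to 1
  Position 4 ('a'): new char, reset run to 1
  Position 5 ('a'): continues run of 'a', length=2
  Position 6 ('a'): continues run of 'a', length=3
  Position 7 ('b'): new char, reset run to 1
  Position 8 ('a'): new char, reset run to 1
  Position 9 ('c'): new char, reset run to 1
Longest run: 'a' with length 3

3


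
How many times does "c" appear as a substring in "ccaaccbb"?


Searching for "c" in "ccaaccbb"
Scanning each position:
  Position 0: "c" => MATCH
  Position 1: "c" => MATCH
  Position 2: "a" => no
  Position 3: "a" => no
  Position 4: "c" => MATCH
  Position 5: "c" => MATCH
  Position 6: "b" => no
  Position 7: "b" => no
Total occurrences: 4

4


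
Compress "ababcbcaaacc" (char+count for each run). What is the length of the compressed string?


Input: ababcbcaaacc
Runs:
  'a' x 1 => "a1"
  'b' x 1 => "b1"
  'a' x 1 => "a1"
  'b' x 1 => "b1"
  'c' x 1 => "c1"
  'b' x 1 => "b1"
  'c' x 1 => "c1"
  'a' x 3 => "a3"
  'c' x 2 => "c2"
Compressed: "a1b1a1b1c1b1c1a3c2"
Compressed length: 18

18


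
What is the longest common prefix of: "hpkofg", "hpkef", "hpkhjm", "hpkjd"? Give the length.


Words: hpkofg, hpkef, hpkhjm, hpkjd
  Position 0: all 'h' => match
  Position 1: all 'p' => match
  Position 2: all 'k' => match
  Position 3: ('o', 'e', 'h', 'j') => mismatch, stop
LCP = "hpk" (length 3)

3


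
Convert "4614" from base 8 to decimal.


Input: "4614" in base 8
Positional expansion:
  Digit '4' (value 4) x 8^3 = 2048
  Digit '6' (value 6) x 8^2 = 384
  Digit '1' (value 1) x 8^1 = 8
  Digit '4' (value 4) x 8^0 = 4
Sum = 2444

2444


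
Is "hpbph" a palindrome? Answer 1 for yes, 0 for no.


Input: hpbph
Reversed: hpbph
  Compare pos 0 ('h') with pos 4 ('h'): match
  Compare pos 1 ('p') with pos 3 ('p'): match
Result: palindrome

1


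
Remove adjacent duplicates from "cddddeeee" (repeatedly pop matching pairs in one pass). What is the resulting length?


Input: cddddeeee
Stack-based adjacent duplicate removal:
  Read 'c': push. Stack: c
  Read 'd': push. Stack: cd
  Read 'd': matches stack top 'd' => pop. Stack: c
  Read 'd': push. Stack: cd
  Read 'd': matches stack top 'd' => pop. Stack: c
  Read 'e': push. Stack: ce
  Read 'e': matches stack top 'e' => pop. Stack: c
  Read 'e': push. Stack: ce
  Read 'e': matches stack top 'e' => pop. Stack: c
Final stack: "c" (length 1)

1


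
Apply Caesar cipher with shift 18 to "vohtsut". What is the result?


Caesar cipher: shift "vohtsut" by 18
  'v' (pos 21) + 18 = pos 13 = 'n'
  'o' (pos 14) + 18 = pos 6 = 'g'
  'h' (pos 7) + 18 = pos 25 = 'z'
  't' (pos 19) + 18 = pos 11 = 'l'
  's' (pos 18) + 18 = pos 10 = 'k'
  'u' (pos 20) + 18 = pos 12 = 'm'
  't' (pos 19) + 18 = pos 11 = 'l'
Result: ngzlkml

ngzlkml


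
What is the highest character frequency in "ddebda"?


Input: ddebda
Character counts:
  'a': 1
  'b': 1
  'd': 3
  'e': 1
Maximum frequency: 3

3


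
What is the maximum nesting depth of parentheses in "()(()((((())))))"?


Input: "()(()((((())))))"
Tracking depth:
  Position 0 '(': depth becomes 1
  Position 1 ')': depth becomes 0
  Position 2 '(': depth becomes 1
  Position 3 '(': depth becomes 2
  Position 4 ')': depth becomes 1
  Position 5 '(': depth becomes 2
  Position 6 '(': depth becomes 3
  Position 7 '(': depth becomes 4
  Position 8 '(': depth becomes 5
  Position 9 '(': depth becomes 6
  Position 10 ')': depth becomes 5
  Position 11 ')': depth becomes 4
  Position 12 ')': depth becomes 3
  Position 13 ')': depth becomes 2
  Position 14 ')': depth becomes 1
  Position 15 ')': depth becomes 0
Maximum depth reached: 6

6


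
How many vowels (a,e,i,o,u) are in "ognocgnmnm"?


Input: ognocgnmnm
Checking each character:
  'o' at position 0: vowel (running total: 1)
  'g' at position 1: consonant
  'n' at position 2: consonant
  'o' at position 3: vowel (running total: 2)
  'c' at position 4: consonant
  'g' at position 5: consonant
  'n' at position 6: consonant
  'm' at position 7: consonant
  'n' at position 8: consonant
  'm' at position 9: consonant
Total vowels: 2

2


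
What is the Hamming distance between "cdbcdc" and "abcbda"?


Comparing "cdbcdc" and "abcbda" position by position:
  Position 0: 'c' vs 'a' => differ
  Position 1: 'd' vs 'b' => differ
  Position 2: 'b' vs 'c' => differ
  Position 3: 'c' vs 'b' => differ
  Position 4: 'd' vs 'd' => same
  Position 5: 'c' vs 'a' => differ
Total differences (Hamming distance): 5

5


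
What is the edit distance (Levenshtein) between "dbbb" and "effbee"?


Computing edit distance: "dbbb" -> "effbee"
DP table:
           e    f    f    b    e    e
      0    1    2    3    4    5    6
  d   1    1    2    3    4    5    6
  b   2    2    2    3    3    4    5
  b   3    3    3    3    3    4    5
  b   4    4    4    4    3    4    5
Edit distance = dp[4][6] = 5

5


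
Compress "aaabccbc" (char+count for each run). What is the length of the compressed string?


Input: aaabccbc
Runs:
  'a' x 3 => "a3"
  'b' x 1 => "b1"
  'c' x 2 => "c2"
  'b' x 1 => "b1"
  'c' x 1 => "c1"
Compressed: "a3b1c2b1c1"
Compressed length: 10

10


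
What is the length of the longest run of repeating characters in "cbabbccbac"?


Input: "cbabbccbac"
Scanning for longest run:
  Position 1 ('b'): new char, reset run to 1
  Position 2 ('a'): new char, reset run to 1
  Position 3 ('b'): new char, reset run to 1
  Position 4 ('b'): continues run of 'b', length=2
  Position 5 ('c'): new char, reset run to 1
  Position 6 ('c'): continues run of 'c', length=2
  Position 7 ('b'): new char, reset run to 1
  Position 8 ('a'): new char, reset run to 1
  Position 9 ('c'): new char, reset run to 1
Longest run: 'b' with length 2

2


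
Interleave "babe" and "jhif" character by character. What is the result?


Interleaving "babe" and "jhif":
  Position 0: 'b' from first, 'j' from second => "bj"
  Position 1: 'a' from first, 'h' from second => "ah"
  Position 2: 'b' from first, 'i' from second => "bi"
  Position 3: 'e' from first, 'f' from second => "ef"
Result: bjahbief

bjahbief


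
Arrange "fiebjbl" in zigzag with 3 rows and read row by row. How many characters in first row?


Zigzag "fiebjbl" into 3 rows:
Placing characters:
  'f' => row 0
  'i' => row 1
  'e' => row 2
  'b' => row 1
  'j' => row 0
  'b' => row 1
  'l' => row 2
Rows:
  Row 0: "fj"
  Row 1: "ibb"
  Row 2: "el"
First row length: 2

2


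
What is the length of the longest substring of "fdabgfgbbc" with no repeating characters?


Input: "fdabgfgbbc"
Sliding window (track last position of each char):
  Position 0 ('f'): window [0,0] length 1 -- new best
  Position 1 ('d'): window [0,1] length 2 -- new best
  Position 2 ('a'): window [0,2] length 3 -- new best
  Position 3 ('b'): window [0,3] length 4 -- new best
  Position 4 ('g'): window [0,4] length 5 -- new best
  Position 5 ('f'): repeat (last at 0), move window start to 1
  Position 5 ('f'): window [1,5] length 5
  Position 6 ('g'): repeat (last at 4), move window start to 5
  Position 6 ('g'): window [5,6] length 2
  Position 7 ('b'): window [5,7] length 3
  Position 8 ('b'): repeat (last at 7), move window start to 8
  Position 8 ('b'): window [8,8] length 1
  Position 9 ('c'): window [8,9] length 2
Longest substring with no repeats: "fdabg" with length 5

5


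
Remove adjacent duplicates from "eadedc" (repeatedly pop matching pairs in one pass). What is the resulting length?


Input: eadedc
Stack-based adjacent duplicate removal:
  Read 'e': push. Stack: e
  Read 'a': push. Stack: ea
  Read 'd': push. Stack: ead
  Read 'e': push. Stack: eade
  Read 'd': push. Stack: eaded
  Read 'c': push. Stack: eadedc
Final stack: "eadedc" (length 6)

6


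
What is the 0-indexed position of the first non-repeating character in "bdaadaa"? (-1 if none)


Input: bdaadaa
Character frequencies:
  'a': 4
  'b': 1
  'd': 2
Scanning left to right for freq == 1:
  Position 0 ('b'): unique! => answer = 0

0


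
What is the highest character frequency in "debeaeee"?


Input: debeaeee
Character counts:
  'a': 1
  'b': 1
  'd': 1
  'e': 5
Maximum frequency: 5

5


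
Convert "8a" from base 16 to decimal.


Input: "8a" in base 16
Positional expansion:
  Digit '8' (value 8) x 16^1 = 128
  Digit 'a' (value 10) x 16^0 = 10
Sum = 138

138


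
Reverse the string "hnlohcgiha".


Input: hnlohcgiha
Reading characters right to left:
  Position 9: 'a'
  Position 8: 'h'
  Position 7: 'i'
  Position 6: 'g'
  Position 5: 'c'
  Position 4: 'h'
  Position 3: 'o'
  Position 2: 'l'
  Position 1: 'n'
  Position 0: 'h'
Reversed: ahigcholnh

ahigcholnh


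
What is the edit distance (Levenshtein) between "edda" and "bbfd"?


Computing edit distance: "edda" -> "bbfd"
DP table:
           b    b    f    d
      0    1    2    3    4
  e   1    1    2    3    4
  d   2    2    2    3    3
  d   3    3    3    3    3
  a   4    4    4    4    4
Edit distance = dp[4][4] = 4

4


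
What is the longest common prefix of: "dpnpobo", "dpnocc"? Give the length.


Words: dpnpobo, dpnocc
  Position 0: all 'd' => match
  Position 1: all 'p' => match
  Position 2: all 'n' => match
  Position 3: ('p', 'o') => mismatch, stop
LCP = "dpn" (length 3)

3


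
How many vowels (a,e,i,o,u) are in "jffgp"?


Input: jffgp
Checking each character:
  'j' at position 0: consonant
  'f' at position 1: consonant
  'f' at position 2: consonant
  'g' at position 3: consonant
  'p' at position 4: consonant
Total vowels: 0

0


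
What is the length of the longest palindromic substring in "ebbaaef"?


Input: "ebbaaef"
Checking substrings for palindromes:
  [1:3] "bb" (len 2) => palindrome
  [3:5] "aa" (len 2) => palindrome
Longest palindromic substring: "bb" with length 2

2


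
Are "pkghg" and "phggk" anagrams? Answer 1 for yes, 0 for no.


Strings: "pkghg", "phggk"
Sorted first:  gghkp
Sorted second: gghkp
Sorted forms match => anagrams

1


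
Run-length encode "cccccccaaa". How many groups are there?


Input: cccccccaaa
Scanning for consecutive runs:
  Group 1: 'c' x 7 (positions 0-6)
  Group 2: 'a' x 3 (positions 7-9)
Total groups: 2

2


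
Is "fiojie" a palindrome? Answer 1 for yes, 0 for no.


Input: fiojie
Reversed: eijoif
  Compare pos 0 ('f') with pos 5 ('e'): MISMATCH
  Compare pos 1 ('i') with pos 4 ('i'): match
  Compare pos 2 ('o') with pos 3 ('j'): MISMATCH
Result: not a palindrome

0


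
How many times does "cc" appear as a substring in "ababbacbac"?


Searching for "cc" in "ababbacbac"
Scanning each position:
  Position 0: "ab" => no
  Position 1: "ba" => no
  Position 2: "ab" => no
  Position 3: "bb" => no
  Position 4: "ba" => no
  Position 5: "ac" => no
  Position 6: "cb" => no
  Position 7: "ba" => no
  Position 8: "ac" => no
Total occurrences: 0

0


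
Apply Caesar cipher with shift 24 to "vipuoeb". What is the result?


Caesar cipher: shift "vipuoeb" by 24
  'v' (pos 21) + 24 = pos 19 = 't'
  'i' (pos 8) + 24 = pos 6 = 'g'
  'p' (pos 15) + 24 = pos 13 = 'n'
  'u' (pos 20) + 24 = pos 18 = 's'
  'o' (pos 14) + 24 = pos 12 = 'm'
  'e' (pos 4) + 24 = pos 2 = 'c'
  'b' (pos 1) + 24 = pos 25 = 'z'
Result: tgnsmcz

tgnsmcz


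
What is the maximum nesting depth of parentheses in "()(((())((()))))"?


Input: "()(((())((()))))"
Tracking depth:
  Position 0 '(': depth becomes 1
  Position 1 ')': depth becomes 0
  Position 2 '(': depth becomes 1
  Position 3 '(': depth becomes 2
  Position 4 '(': depth becomes 3
  Position 5 '(': depth becomes 4
  Position 6 ')': depth becomes 3
  Position 7 ')': depth becomes 2
  Position 8 '(': depth becomes 3
  Position 9 '(': depth becomes 4
  Position 10 '(': depth becomes 5
  Position 11 ')': depth becomes 4
  Position 12 ')': depth becomes 3
  Position 13 ')': depth becomes 2
  Position 14 ')': depth becomes 1
  Position 15 ')': depth becomes 0
Maximum depth reached: 5

5


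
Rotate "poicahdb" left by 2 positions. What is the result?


Input: "poicahdb", rotate left by 2
First 2 characters: "po"
Remaining characters: "icahdb"
Concatenate remaining + first: "icahdb" + "po" = "icahdbpo"

icahdbpo


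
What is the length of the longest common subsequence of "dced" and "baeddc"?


LCS of "dced" and "baeddc"
DP table:
           b    a    e    d    d    c
      0    0    0    0    0    0    0
  d   0    0    0    0    1    1    1
  c   0    0    0    0    1    1    2
  e   0    0    0    1    1    1    2
  d   0    0    0    1    2    2    2
LCS length = dp[4][6] = 2

2


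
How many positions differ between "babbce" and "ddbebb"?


Comparing "babbce" and "ddbebb" position by position:
  Position 0: 'b' vs 'd' => DIFFER
  Position 1: 'a' vs 'd' => DIFFER
  Position 2: 'b' vs 'b' => same
  Position 3: 'b' vs 'e' => DIFFER
  Position 4: 'c' vs 'b' => DIFFER
  Position 5: 'e' vs 'b' => DIFFER
Positions that differ: 5

5


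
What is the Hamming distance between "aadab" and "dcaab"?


Comparing "aadab" and "dcaab" position by position:
  Position 0: 'a' vs 'd' => differ
  Position 1: 'a' vs 'c' => differ
  Position 2: 'd' vs 'a' => differ
  Position 3: 'a' vs 'a' => same
  Position 4: 'b' vs 'b' => same
Total differences (Hamming distance): 3

3


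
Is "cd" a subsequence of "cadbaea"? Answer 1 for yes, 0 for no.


Check if "cd" is a subsequence of "cadbaea"
Greedy scan:
  Position 0 ('c'): matches sub[0] = 'c'
  Position 1 ('a'): no match needed
  Position 2 ('d'): matches sub[1] = 'd'
  Position 3 ('b'): no match needed
  Position 4 ('a'): no match needed
  Position 5 ('e'): no match needed
  Position 6 ('a'): no match needed
All 2 characters matched => is a subsequence

1


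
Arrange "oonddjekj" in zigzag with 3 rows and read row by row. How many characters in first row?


Zigzag "oonddjekj" into 3 rows:
Placing characters:
  'o' => row 0
  'o' => row 1
  'n' => row 2
  'd' => row 1
  'd' => row 0
  'j' => row 1
  'e' => row 2
  'k' => row 1
  'j' => row 0
Rows:
  Row 0: "odj"
  Row 1: "odjk"
  Row 2: "ne"
First row length: 3

3


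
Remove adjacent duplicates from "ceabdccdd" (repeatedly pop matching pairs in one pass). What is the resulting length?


Input: ceabdccdd
Stack-based adjacent duplicate removal:
  Read 'c': push. Stack: c
  Read 'e': push. Stack: ce
  Read 'a': push. Stack: cea
  Read 'b': push. Stack: ceab
  Read 'd': push. Stack: ceabd
  Read 'c': push. Stack: ceabdc
  Read 'c': matches stack top 'c' => pop. Stack: ceabd
  Read 'd': matches stack top 'd' => pop. Stack: ceab
  Read 'd': push. Stack: ceabd
Final stack: "ceabd" (length 5)

5


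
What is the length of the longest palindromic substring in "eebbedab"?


Input: "eebbedab"
Checking substrings for palindromes:
  [1:5] "ebbe" (len 4) => palindrome
  [0:2] "ee" (len 2) => palindrome
  [2:4] "bb" (len 2) => palindrome
Longest palindromic substring: "ebbe" with length 4

4


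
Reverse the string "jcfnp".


Input: jcfnp
Reading characters right to left:
  Position 4: 'p'
  Position 3: 'n'
  Position 2: 'f'
  Position 1: 'c'
  Position 0: 'j'
Reversed: pnfcj

pnfcj


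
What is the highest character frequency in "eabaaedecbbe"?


Input: eabaaedecbbe
Character counts:
  'a': 3
  'b': 3
  'c': 1
  'd': 1
  'e': 4
Maximum frequency: 4

4


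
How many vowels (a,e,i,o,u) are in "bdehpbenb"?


Input: bdehpbenb
Checking each character:
  'b' at position 0: consonant
  'd' at position 1: consonant
  'e' at position 2: vowel (running total: 1)
  'h' at position 3: consonant
  'p' at position 4: consonant
  'b' at position 5: consonant
  'e' at position 6: vowel (running total: 2)
  'n' at position 7: consonant
  'b' at position 8: consonant
Total vowels: 2

2


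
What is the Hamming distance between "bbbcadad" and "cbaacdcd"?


Comparing "bbbcadad" and "cbaacdcd" position by position:
  Position 0: 'b' vs 'c' => differ
  Position 1: 'b' vs 'b' => same
  Position 2: 'b' vs 'a' => differ
  Position 3: 'c' vs 'a' => differ
  Position 4: 'a' vs 'c' => differ
  Position 5: 'd' vs 'd' => same
  Position 6: 'a' vs 'c' => differ
  Position 7: 'd' vs 'd' => same
Total differences (Hamming distance): 5

5


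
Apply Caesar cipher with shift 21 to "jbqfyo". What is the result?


Caesar cipher: shift "jbqfyo" by 21
  'j' (pos 9) + 21 = pos 4 = 'e'
  'b' (pos 1) + 21 = pos 22 = 'w'
  'q' (pos 16) + 21 = pos 11 = 'l'
  'f' (pos 5) + 21 = pos 0 = 'a'
  'y' (pos 24) + 21 = pos 19 = 't'
  'o' (pos 14) + 21 = pos 9 = 'j'
Result: ewlatj

ewlatj


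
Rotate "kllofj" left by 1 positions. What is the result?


Input: "kllofj", rotate left by 1
First 1 characters: "k"
Remaining characters: "llofj"
Concatenate remaining + first: "llofj" + "k" = "llofjk"

llofjk


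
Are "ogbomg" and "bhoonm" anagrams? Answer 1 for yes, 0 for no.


Strings: "ogbomg", "bhoonm"
Sorted first:  bggmoo
Sorted second: bhmnoo
Differ at position 1: 'g' vs 'h' => not anagrams

0


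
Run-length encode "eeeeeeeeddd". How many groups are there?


Input: eeeeeeeeddd
Scanning for consecutive runs:
  Group 1: 'e' x 8 (positions 0-7)
  Group 2: 'd' x 3 (positions 8-10)
Total groups: 2

2


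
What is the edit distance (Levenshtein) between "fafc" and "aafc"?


Computing edit distance: "fafc" -> "aafc"
DP table:
           a    a    f    c
      0    1    2    3    4
  f   1    1    2    2    3
  a   2    1    1    2    3
  f   3    2    2    1    2
  c   4    3    3    2    1
Edit distance = dp[4][4] = 1

1


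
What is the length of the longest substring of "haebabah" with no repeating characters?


Input: "haebabah"
Sliding window (track last position of each char):
  Position 0 ('h'): window [0,0] length 1 -- new best
  Position 1 ('a'): window [0,1] length 2 -- new best
  Position 2 ('e'): window [0,2] length 3 -- new best
  Position 3 ('b'): window [0,3] length 4 -- new best
  Position 4 ('a'): repeat (last at 1), move window start to 2
  Position 4 ('a'): window [2,4] length 3
  Position 5 ('b'): repeat (last at 3), move window start to 4
  Position 5 ('b'): window [4,5] length 2
  Position 6 ('a'): repeat (last at 4), move window start to 5
  Position 6 ('a'): window [5,6] length 2
  Position 7 ('h'): window [5,7] length 3
Longest substring with no repeats: "haeb" with length 4

4


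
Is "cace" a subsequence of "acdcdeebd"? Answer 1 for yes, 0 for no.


Check if "cace" is a subsequence of "acdcdeebd"
Greedy scan:
  Position 0 ('a'): no match needed
  Position 1 ('c'): matches sub[0] = 'c'
  Position 2 ('d'): no match needed
  Position 3 ('c'): no match needed
  Position 4 ('d'): no match needed
  Position 5 ('e'): no match needed
  Position 6 ('e'): no match needed
  Position 7 ('b'): no match needed
  Position 8 ('d'): no match needed
Only matched 1/4 characters => not a subsequence

0


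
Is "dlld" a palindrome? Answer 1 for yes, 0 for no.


Input: dlld
Reversed: dlld
  Compare pos 0 ('d') with pos 3 ('d'): match
  Compare pos 1 ('l') with pos 2 ('l'): match
Result: palindrome

1


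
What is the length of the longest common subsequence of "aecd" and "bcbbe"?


LCS of "aecd" and "bcbbe"
DP table:
           b    c    b    b    e
      0    0    0    0    0    0
  a   0    0    0    0    0    0
  e   0    0    0    0    0    1
  c   0    0    1    1    1    1
  d   0    0    1    1    1    1
LCS length = dp[4][5] = 1

1


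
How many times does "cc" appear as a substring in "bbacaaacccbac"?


Searching for "cc" in "bbacaaacccbac"
Scanning each position:
  Position 0: "bb" => no
  Position 1: "ba" => no
  Position 2: "ac" => no
  Position 3: "ca" => no
  Position 4: "aa" => no
  Position 5: "aa" => no
  Position 6: "ac" => no
  Position 7: "cc" => MATCH
  Position 8: "cc" => MATCH
  Position 9: "cb" => no
  Position 10: "ba" => no
  Position 11: "ac" => no
Total occurrences: 2

2


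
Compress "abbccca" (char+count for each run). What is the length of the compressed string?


Input: abbccca
Runs:
  'a' x 1 => "a1"
  'b' x 2 => "b2"
  'c' x 3 => "c3"
  'a' x 1 => "a1"
Compressed: "a1b2c3a1"
Compressed length: 8

8


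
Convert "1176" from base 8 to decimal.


Input: "1176" in base 8
Positional expansion:
  Digit '1' (value 1) x 8^3 = 512
  Digit '1' (value 1) x 8^2 = 64
  Digit '7' (value 7) x 8^1 = 56
  Digit '6' (value 6) x 8^0 = 6
Sum = 638

638


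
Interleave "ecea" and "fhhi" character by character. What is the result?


Interleaving "ecea" and "fhhi":
  Position 0: 'e' from first, 'f' from second => "ef"
  Position 1: 'c' from first, 'h' from second => "ch"
  Position 2: 'e' from first, 'h' from second => "eh"
  Position 3: 'a' from first, 'i' from second => "ai"
Result: efchehai

efchehai


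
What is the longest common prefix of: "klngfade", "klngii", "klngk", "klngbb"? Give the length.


Words: klngfade, klngii, klngk, klngbb
  Position 0: all 'k' => match
  Position 1: all 'l' => match
  Position 2: all 'n' => match
  Position 3: all 'g' => match
  Position 4: ('f', 'i', 'k', 'b') => mismatch, stop
LCP = "klng" (length 4)

4


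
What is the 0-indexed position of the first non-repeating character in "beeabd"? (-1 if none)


Input: beeabd
Character frequencies:
  'a': 1
  'b': 2
  'd': 1
  'e': 2
Scanning left to right for freq == 1:
  Position 0 ('b'): freq=2, skip
  Position 1 ('e'): freq=2, skip
  Position 2 ('e'): freq=2, skip
  Position 3 ('a'): unique! => answer = 3

3


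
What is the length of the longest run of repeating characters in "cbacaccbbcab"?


Input: "cbacaccbbcab"
Scanning for longest run:
  Position 1 ('b'): new char, reset run to 1
  Position 2 ('a'): new char, reset run to 1
  Position 3 ('c'): new char, reset run to 1
  Position 4 ('a'): new char, reset run to 1
  Position 5 ('c'): new char, reset run to 1
  Position 6 ('c'): continues run of 'c', length=2
  Position 7 ('b'): new char, reset run to 1
  Position 8 ('b'): continues run of 'b', length=2
  Position 9 ('c'): new char, reset run to 1
  Position 10 ('a'): new char, reset run to 1
  Position 11 ('b'): new char, reset run to 1
Longest run: 'c' with length 2

2


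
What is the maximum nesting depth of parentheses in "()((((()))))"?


Input: "()((((()))))"
Tracking depth:
  Position 0 '(': depth becomes 1
  Position 1 ')': depth becomes 0
  Position 2 '(': depth becomes 1
  Position 3 '(': depth becomes 2
  Position 4 '(': depth becomes 3
  Position 5 '(': depth becomes 4
  Position 6 '(': depth becomes 5
  Position 7 ')': depth becomes 4
  Position 8 ')': depth becomes 3
  Position 9 ')': depth becomes 2
  Position 10 ')': depth becomes 1
  Position 11 ')': depth becomes 0
Maximum depth reached: 5

5


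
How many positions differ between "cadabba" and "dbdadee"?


Comparing "cadabba" and "dbdadee" position by position:
  Position 0: 'c' vs 'd' => DIFFER
  Position 1: 'a' vs 'b' => DIFFER
  Position 2: 'd' vs 'd' => same
  Position 3: 'a' vs 'a' => same
  Position 4: 'b' vs 'd' => DIFFER
  Position 5: 'b' vs 'e' => DIFFER
  Position 6: 'a' vs 'e' => DIFFER
Positions that differ: 5

5


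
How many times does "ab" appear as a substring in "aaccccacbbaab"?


Searching for "ab" in "aaccccacbbaab"
Scanning each position:
  Position 0: "aa" => no
  Position 1: "ac" => no
  Position 2: "cc" => no
  Position 3: "cc" => no
  Position 4: "cc" => no
  Position 5: "ca" => no
  Position 6: "ac" => no
  Position 7: "cb" => no
  Position 8: "bb" => no
  Position 9: "ba" => no
  Position 10: "aa" => no
  Position 11: "ab" => MATCH
Total occurrences: 1

1


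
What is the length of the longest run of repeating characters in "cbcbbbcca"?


Input: "cbcbbbcca"
Scanning for longest run:
  Position 1 ('b'): new char, reset run to 1
  Position 2 ('c'): new char, reset run to 1
  Position 3 ('b'): new char, reset run to 1
  Position 4 ('b'): continues run of 'b', length=2
  Position 5 ('b'): continues run of 'b', length=3
  Position 6 ('c'): new char, reset run to 1
  Position 7 ('c'): continues run of 'c', length=2
  Position 8 ('a'): new char, reset run to 1
Longest run: 'b' with length 3

3


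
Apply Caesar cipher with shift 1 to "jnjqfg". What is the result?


Caesar cipher: shift "jnjqfg" by 1
  'j' (pos 9) + 1 = pos 10 = 'k'
  'n' (pos 13) + 1 = pos 14 = 'o'
  'j' (pos 9) + 1 = pos 10 = 'k'
  'q' (pos 16) + 1 = pos 17 = 'r'
  'f' (pos 5) + 1 = pos 6 = 'g'
  'g' (pos 6) + 1 = pos 7 = 'h'
Result: kokrgh

kokrgh


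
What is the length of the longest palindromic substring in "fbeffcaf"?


Input: "fbeffcaf"
Checking substrings for palindromes:
  [3:5] "ff" (len 2) => palindrome
Longest palindromic substring: "ff" with length 2

2


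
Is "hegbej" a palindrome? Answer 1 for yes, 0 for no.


Input: hegbej
Reversed: jebgeh
  Compare pos 0 ('h') with pos 5 ('j'): MISMATCH
  Compare pos 1 ('e') with pos 4 ('e'): match
  Compare pos 2 ('g') with pos 3 ('b'): MISMATCH
Result: not a palindrome

0


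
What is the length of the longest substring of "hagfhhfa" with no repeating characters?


Input: "hagfhhfa"
Sliding window (track last position of each char):
  Position 0 ('h'): window [0,0] length 1 -- new best
  Position 1 ('a'): window [0,1] length 2 -- new best
  Position 2 ('g'): window [0,2] length 3 -- new best
  Position 3 ('f'): window [0,3] length 4 -- new best
  Position 4 ('h'): repeat (last at 0), move window start to 1
  Position 4 ('h'): window [1,4] length 4
  Position 5 ('h'): repeat (last at 4), move window start to 5
  Position 5 ('h'): window [5,5] length 1
  Position 6 ('f'): window [5,6] length 2
  Position 7 ('a'): window [5,7] length 3
Longest substring with no repeats: "hagf" with length 4

4


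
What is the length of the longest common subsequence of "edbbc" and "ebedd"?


LCS of "edbbc" and "ebedd"
DP table:
           e    b    e    d    d
      0    0    0    0    0    0
  e   0    1    1    1    1    1
  d   0    1    1    1    2    2
  b   0    1    2    2    2    2
  b   0    1    2    2    2    2
  c   0    1    2    2    2    2
LCS length = dp[5][5] = 2

2
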